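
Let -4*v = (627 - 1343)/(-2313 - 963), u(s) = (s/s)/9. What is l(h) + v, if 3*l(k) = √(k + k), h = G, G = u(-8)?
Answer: -179/3276 + √2/9 ≈ 0.10250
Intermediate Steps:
u(s) = ⅑ (u(s) = 1*(⅑) = ⅑)
G = ⅑ ≈ 0.11111
h = ⅑ ≈ 0.11111
l(k) = √2*√k/3 (l(k) = √(k + k)/3 = √(2*k)/3 = (√2*√k)/3 = √2*√k/3)
v = -179/3276 (v = -(627 - 1343)/(4*(-2313 - 963)) = -(-179)/(-3276) = -(-179)*(-1)/3276 = -¼*179/819 = -179/3276 ≈ -0.054640)
l(h) + v = √2*√(⅑)/3 - 179/3276 = (⅓)*√2*(⅓) - 179/3276 = √2/9 - 179/3276 = -179/3276 + √2/9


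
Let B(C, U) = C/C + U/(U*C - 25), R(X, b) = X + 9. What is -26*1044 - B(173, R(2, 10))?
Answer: -50978321/1878 ≈ -27145.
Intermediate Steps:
R(X, b) = 9 + X
B(C, U) = 1 + U/(-25 + C*U) (B(C, U) = 1 + U/(C*U - 25) = 1 + U/(-25 + C*U))
-26*1044 - B(173, R(2, 10)) = -26*1044 - (-25 + (9 + 2) + 173*(9 + 2))/(-25 + 173*(9 + 2)) = -27144 - (-25 + 11 + 173*11)/(-25 + 173*11) = -27144 - (-25 + 11 + 1903)/(-25 + 1903) = -27144 - 1889/1878 = -50978321/1878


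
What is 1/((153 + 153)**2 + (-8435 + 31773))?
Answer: 1/116974 ≈ 8.5489e-6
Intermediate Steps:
1/((153 + 153)**2 + (-8435 + 31773)) = 1/(306**2 + 23338) = 1/(93636 + 23338) = 1/116974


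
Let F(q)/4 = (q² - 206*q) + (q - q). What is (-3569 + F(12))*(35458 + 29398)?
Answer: -835410136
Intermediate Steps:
F(q) = -824*q + 4*q² (F(q) = 4*((q² - 206*q) + (q - q)) = 4*((q² - 206*q) + 0) = 4*(q² - 206*q) = -824*q + 4*q²)
(-3569 + F(12))*(35458 + 29398) = (-3569 + 4*12*(-206 + 12))*(35458 + 29398) = (-3569 + 4*12*(-194))*64856 = (-3569 - 9312)*64856 = -12881*64856 = -835410136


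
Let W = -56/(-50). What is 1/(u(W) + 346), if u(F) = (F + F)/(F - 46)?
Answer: 561/194078 ≈ 0.0028906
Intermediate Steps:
W = 28/25 (W = -56*(-1/50) = 28/25 ≈ 1.1200)
u(F) = 2*F/(-46 + F) (u(F) = (2*F)/(-46 + F) = 2*F/(-46 + F))
1/(u(W) + 346) = 1/(2*(28/25)/(-46 + 28/25) + 346) = 1/(2*(28/25)/(-1122/25) + 346) = 1/(2*(28/25)*(-25/1122) + 346) = 1/(-28/561 + 346) = 1/(194078/561) = 561/194078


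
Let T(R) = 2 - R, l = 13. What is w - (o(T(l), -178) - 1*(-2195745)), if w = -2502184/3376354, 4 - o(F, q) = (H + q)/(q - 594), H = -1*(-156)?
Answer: -1430830266746743/651636322 ≈ -2.1957e+6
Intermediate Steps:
H = 156
o(F, q) = 4 - (156 + q)/(-594 + q) (o(F, q) = 4 - (156 + q)/(q - 594) = 4 - (156 + q)/(-594 + q))
w = -1251092/1688177 (w = -2502184*1/3376354 = -1251092/1688177 ≈ -0.74109)
w - (o(T(l), -178) - 1*(-2195745)) = -1251092/1688177 - (3*(-844 - 178)/(-594 - 178) - 1*(-2195745)) = -1251092/1688177 - (3*(-1022)/(-772) + 2195745) = -1251092/1688177 - (3*(-1/772)*(-1022) + 2195745) = -1251092/1688177 - (1533/386 + 2195745) = -1251092/1688177 - 1*847559103/386 = -1251092/1688177 - 847559103/386 = -1430830266746743/651636322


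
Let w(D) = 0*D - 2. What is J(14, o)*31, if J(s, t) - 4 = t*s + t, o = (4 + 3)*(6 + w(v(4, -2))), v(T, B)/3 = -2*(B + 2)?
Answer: 13144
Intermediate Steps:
v(T, B) = -12 - 6*B (v(T, B) = 3*(-2*(B + 2)) = 3*(-2*(2 + B)) = 3*(-4 - 2*B) = -12 - 6*B)
w(D) = -2 (w(D) = 0 - 2 = -2)
o = 28 (o = (4 + 3)*(6 - 2) = 7*4 = 28)
J(s, t) = 4 + t + s*t (J(s, t) = 4 + (t*s + t) = 4 + (s*t + t) = 4 + (t + s*t) = 4 + t + s*t)
J(14, o)*31 = (4 + 28 + 14*28)*31 = (4 + 28 + 392)*31 = 424*31 = 13144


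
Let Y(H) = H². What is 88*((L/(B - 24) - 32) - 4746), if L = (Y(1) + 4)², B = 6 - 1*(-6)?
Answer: -1261942/3 ≈ -4.2065e+5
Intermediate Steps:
B = 12 (B = 6 + 6 = 12)
L = 25 (L = (1² + 4)² = (1 + 4)² = 5² = 25)
88*((L/(B - 24) - 32) - 4746) = 88*((25/(12 - 24) - 32) - 4746) = 88*((25/(-12) - 32) - 4746) = 88*((-1/12*25 - 32) - 4746) = 88*((-25/12 - 32) - 4746) = 88*(-409/12 - 4746) = 88*(-57361/12) = -1261942/3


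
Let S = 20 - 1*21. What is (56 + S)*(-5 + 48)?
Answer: 2365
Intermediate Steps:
S = -1 (S = 20 - 21 = -1)
(56 + S)*(-5 + 48) = (56 - 1)*(-5 + 48) = 55*43 = 2365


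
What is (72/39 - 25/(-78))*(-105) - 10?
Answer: -475/2 ≈ -237.50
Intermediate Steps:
(72/39 - 25/(-78))*(-105) - 10 = (72*(1/39) - 25*(-1/78))*(-105) - 10 = (24/13 + 25/78)*(-105) - 10 = (13/6)*(-105) - 10 = -455/2 - 10 = -475/2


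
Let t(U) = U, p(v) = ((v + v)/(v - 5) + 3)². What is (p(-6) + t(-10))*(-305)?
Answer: -248575/121 ≈ -2054.3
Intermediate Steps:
p(v) = (3 + 2*v/(-5 + v))² (p(v) = ((2*v)/(-5 + v) + 3)² = (2*v/(-5 + v) + 3)² = (3 + 2*v/(-5 + v))²)
(p(-6) + t(-10))*(-305) = (25*(-3 - 6)²/(-5 - 6)² - 10)*(-305) = (25*(-9)²/(-11)² - 10)*(-305) = (25*(1/121)*81 - 10)*(-305) = (2025/121 - 10)*(-305) = (815/121)*(-305) = -248575/121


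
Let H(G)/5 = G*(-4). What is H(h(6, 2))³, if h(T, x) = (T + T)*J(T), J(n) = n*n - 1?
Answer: -592704000000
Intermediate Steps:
J(n) = -1 + n² (J(n) = n² - 1 = -1 + n²)
h(T, x) = 2*T*(-1 + T²) (h(T, x) = (T + T)*(-1 + T²) = (2*T)*(-1 + T²) = 2*T*(-1 + T²))
H(G) = -20*G (H(G) = 5*(G*(-4)) = 5*(-4*G) = -20*G)
H(h(6, 2))³ = (-40*6*(-1 + 6²))³ = (-40*6*(-1 + 36))³ = (-40*6*35)³ = (-20*420)³ = (-8400)³ = -592704000000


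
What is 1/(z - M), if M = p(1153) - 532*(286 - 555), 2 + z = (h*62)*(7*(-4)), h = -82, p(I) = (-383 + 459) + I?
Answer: -1/1987 ≈ -0.00050327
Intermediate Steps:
p(I) = 76 + I
z = 142350 (z = -2 + (-82*62)*(7*(-4)) = -2 - 5084*(-28) = -2 + 142352 = 142350)
M = 144337 (M = (76 + 1153) - 532*(286 - 555) = 1229 - 532*(-269) = 1229 - 1*(-143108) = 1229 + 143108 = 144337)
1/(z - M) = 1/(142350 - 1*144337) = 1/(142350 - 144337) = 1/(-1987) = -1/1987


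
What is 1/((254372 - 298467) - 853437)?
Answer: -1/897532 ≈ -1.1142e-6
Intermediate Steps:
1/((254372 - 298467) - 853437) = 1/(-44095 - 853437) = 1/(-897532) = -1/897532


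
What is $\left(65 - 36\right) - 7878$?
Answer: $-7849$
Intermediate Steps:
$\left(65 - 36\right) - 7878 = 29 - 7878 = -7849$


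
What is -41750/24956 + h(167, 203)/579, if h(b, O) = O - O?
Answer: -20875/12478 ≈ -1.6729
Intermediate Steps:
h(b, O) = 0
-41750/24956 + h(167, 203)/579 = -41750/24956 + 0/579 = -41750*1/24956 + 0*(1/579) = -20875/12478 + 0 = -20875/12478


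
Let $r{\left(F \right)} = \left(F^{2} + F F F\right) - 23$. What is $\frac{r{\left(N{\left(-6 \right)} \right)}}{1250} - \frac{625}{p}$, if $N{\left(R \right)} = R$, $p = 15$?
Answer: $- \frac{156859}{3750} \approx -41.829$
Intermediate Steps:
$r{\left(F \right)} = -23 + F^{2} + F^{3}$ ($r{\left(F \right)} = \left(F^{2} + F^{2} F\right) - 23 = \left(F^{2} + F^{3}\right) - 23 = -23 + F^{2} + F^{3}$)
$\frac{r{\left(N{\left(-6 \right)} \right)}}{1250} - \frac{625}{p} = \frac{-23 + \left(-6\right)^{2} + \left(-6\right)^{3}}{1250} - \frac{625}{15} = \left(-23 + 36 - 216\right) \frac{1}{1250} - \frac{125}{3} = \left(-203\right) \frac{1}{1250} - \frac{125}{3} = - \frac{203}{1250} - \frac{125}{3} = - \frac{156859}{3750}$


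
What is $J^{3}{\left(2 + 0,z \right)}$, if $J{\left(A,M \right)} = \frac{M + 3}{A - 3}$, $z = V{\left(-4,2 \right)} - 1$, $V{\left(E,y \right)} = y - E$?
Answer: $-512$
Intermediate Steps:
$z = 5$ ($z = \left(2 - -4\right) - 1 = \left(2 + 4\right) - 1 = 6 - 1 = 5$)
$J{\left(A,M \right)} = \frac{3 + M}{-3 + A}$
$J^{3}{\left(2 + 0,z \right)} = \left(\frac{3 + 5}{-3 + \left(2 + 0\right)}\right)^{3} = \left(\frac{1}{-3 + 2} \cdot 8\right)^{3} = \left(\frac{1}{-1} \cdot 8\right)^{3} = \left(\left(-1\right) 8\right)^{3} = \left(-8\right)^{3} = -512$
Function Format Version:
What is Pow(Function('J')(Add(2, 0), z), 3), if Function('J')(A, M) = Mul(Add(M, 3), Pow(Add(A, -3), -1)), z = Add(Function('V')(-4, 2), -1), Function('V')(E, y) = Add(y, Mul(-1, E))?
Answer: -512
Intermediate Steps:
z = 5 (z = Add(Add(2, Mul(-1, -4)), -1) = Add(Add(2, 4), -1) = Add(6, -1) = 5)
Function('J')(A, M) = Mul(Pow(Add(-3, A), -1), Add(3, M)) (Function('J')(A, M) = Mul(Add(3, M), Pow(Add(-3, A), -1)) = Mul(Pow(Add(-3, A), -1), Add(3, M)))
Pow(Function('J')(Add(2, 0), z), 3) = Pow(Mul(Pow(Add(-3, Add(2, 0)), -1), Add(3, 5)), 3) = Pow(Mul(Pow(Add(-3, 2), -1), 8), 3) = Pow(Mul(Pow(-1, -1), 8), 3) = Pow(Mul(-1, 8), 3) = Pow(-8, 3) = -512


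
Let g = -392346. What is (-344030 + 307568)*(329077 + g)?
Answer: 2306914278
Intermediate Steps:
(-344030 + 307568)*(329077 + g) = (-344030 + 307568)*(329077 - 392346) = -36462*(-63269) = 2306914278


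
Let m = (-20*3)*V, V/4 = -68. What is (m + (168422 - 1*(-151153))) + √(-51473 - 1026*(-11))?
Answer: 335895 + I*√40187 ≈ 3.359e+5 + 200.47*I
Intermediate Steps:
V = -272 (V = 4*(-68) = -272)
m = 16320 (m = -20*3*(-272) = -60*(-272) = 16320)
(m + (168422 - 1*(-151153))) + √(-51473 - 1026*(-11)) = (16320 + (168422 - 1*(-151153))) + √(-51473 - 1026*(-11)) = (16320 + (168422 + 151153)) + √(-51473 + 11286) = (16320 + 319575) + √(-40187) = 335895 + I*√40187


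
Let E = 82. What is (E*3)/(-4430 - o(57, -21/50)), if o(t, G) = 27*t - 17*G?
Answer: -12300/298807 ≈ -0.041164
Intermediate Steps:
o(t, G) = -17*G + 27*t
(E*3)/(-4430 - o(57, -21/50)) = (82*3)/(-4430 - (-(-357)/50 + 27*57)) = 246/(-4430 - (-(-357)/50 + 1539)) = 246/(-4430 - (-17*(-21/50) + 1539)) = 246/(-4430 - (357/50 + 1539)) = 246/(-4430 - 1*77307/50) = 246/(-4430 - 77307/50) = 246/(-298807/50) = 246*(-50/298807) = -12300/298807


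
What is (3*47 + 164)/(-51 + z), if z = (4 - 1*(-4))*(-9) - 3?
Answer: -305/126 ≈ -2.4206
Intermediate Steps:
z = -75 (z = (4 + 4)*(-9) - 3 = 8*(-9) - 3 = -72 - 3 = -75)
(3*47 + 164)/(-51 + z) = (3*47 + 164)/(-51 - 75) = (141 + 164)/(-126) = 305*(-1/126) = -305/126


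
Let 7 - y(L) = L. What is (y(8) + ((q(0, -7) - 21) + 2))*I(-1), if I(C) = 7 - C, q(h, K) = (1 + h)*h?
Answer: -160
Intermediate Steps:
q(h, K) = h*(1 + h)
y(L) = 7 - L
(y(8) + ((q(0, -7) - 21) + 2))*I(-1) = ((7 - 1*8) + ((0*(1 + 0) - 21) + 2))*(7 - 1*(-1)) = ((7 - 8) + ((0*1 - 21) + 2))*(7 + 1) = (-1 + ((0 - 21) + 2))*8 = (-1 + (-21 + 2))*8 = (-1 - 19)*8 = -20*8 = -160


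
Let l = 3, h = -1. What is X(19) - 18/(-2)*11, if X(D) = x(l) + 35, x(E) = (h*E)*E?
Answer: 125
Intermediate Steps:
x(E) = -E² (x(E) = (-E)*E = -E²)
X(D) = 26 (X(D) = -1*3² + 35 = -1*9 + 35 = -9 + 35 = 26)
X(19) - 18/(-2)*11 = 26 - 18/(-2)*11 = 26 - 18*(-½)*11 = 26 - (-9)*11 = 26 - 1*(-99) = 26 + 99 = 125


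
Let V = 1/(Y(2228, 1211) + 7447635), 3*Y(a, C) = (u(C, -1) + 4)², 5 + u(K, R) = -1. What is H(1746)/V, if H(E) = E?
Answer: 13003573038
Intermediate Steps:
u(K, R) = -6 (u(K, R) = -5 - 1 = -6)
Y(a, C) = 4/3 (Y(a, C) = (-6 + 4)²/3 = (⅓)*(-2)² = (⅓)*4 = 4/3)
V = 3/22342909 (V = 1/(4/3 + 7447635) = 1/(22342909/3) = 3/22342909 ≈ 1.3427e-7)
H(1746)/V = 1746/(3/22342909) = 1746*(22342909/3) = 13003573038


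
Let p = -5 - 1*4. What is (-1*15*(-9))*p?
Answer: -1215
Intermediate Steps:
p = -9 (p = -5 - 4 = -9)
(-1*15*(-9))*p = (-1*15*(-9))*(-9) = -15*(-9)*(-9) = 135*(-9) = -1215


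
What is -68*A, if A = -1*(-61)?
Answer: -4148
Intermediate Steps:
A = 61
-68*A = -68*61 = -4148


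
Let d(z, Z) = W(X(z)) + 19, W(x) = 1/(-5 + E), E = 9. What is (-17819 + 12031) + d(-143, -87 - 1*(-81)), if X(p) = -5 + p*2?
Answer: -23075/4 ≈ -5768.8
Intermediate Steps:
X(p) = -5 + 2*p
W(x) = ¼ (W(x) = 1/(-5 + 9) = 1/4 = ¼)
d(z, Z) = 77/4 (d(z, Z) = ¼ + 19 = 77/4)
(-17819 + 12031) + d(-143, -87 - 1*(-81)) = (-17819 + 12031) + 77/4 = -5788 + 77/4 = -23075/4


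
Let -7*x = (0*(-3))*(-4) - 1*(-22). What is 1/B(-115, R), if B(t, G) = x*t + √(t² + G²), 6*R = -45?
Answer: 14168/4600095 - 98*√85/920019 ≈ 0.0020979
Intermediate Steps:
R = -15/2 (R = (⅙)*(-45) = -15/2 ≈ -7.5000)
x = -22/7 (x = -((0*(-3))*(-4) - 1*(-22))/7 = -(0*(-4) + 22)/7 = -(0 + 22)/7 = -⅐*22 = -22/7 ≈ -3.1429)
B(t, G) = √(G² + t²) - 22*t/7 (B(t, G) = -22*t/7 + √(t² + G²) = -22*t/7 + √(G² + t²) = √(G² + t²) - 22*t/7)
1/B(-115, R) = 1/(√((-15/2)² + (-115)²) - 22/7*(-115)) = 1/(√(225/4 + 13225) + 2530/7) = 1/(√(53125/4) + 2530/7) = 1/(25*√85/2 + 2530/7) = 1/(2530/7 + 25*√85/2)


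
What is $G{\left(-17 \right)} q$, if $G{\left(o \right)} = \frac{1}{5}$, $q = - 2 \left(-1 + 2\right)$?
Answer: $- \frac{2}{5} \approx -0.4$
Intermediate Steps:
$q = -2$ ($q = \left(-2\right) 1 = -2$)
$G{\left(o \right)} = \frac{1}{5}$
$G{\left(-17 \right)} q = \frac{1}{5} \left(-2\right) = - \frac{2}{5}$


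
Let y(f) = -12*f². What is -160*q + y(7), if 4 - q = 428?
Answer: 67252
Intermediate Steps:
q = -424 (q = 4 - 1*428 = 4 - 428 = -424)
-160*q + y(7) = -160*(-424) - 12*7² = 67840 - 12*49 = 67840 - 588 = 67252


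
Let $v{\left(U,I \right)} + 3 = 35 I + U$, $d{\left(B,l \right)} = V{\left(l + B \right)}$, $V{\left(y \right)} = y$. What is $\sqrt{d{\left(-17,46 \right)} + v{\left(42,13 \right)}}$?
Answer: $\sqrt{523} \approx 22.869$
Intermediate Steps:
$d{\left(B,l \right)} = B + l$ ($d{\left(B,l \right)} = l + B = B + l$)
$v{\left(U,I \right)} = -3 + U + 35 I$ ($v{\left(U,I \right)} = -3 + \left(35 I + U\right) = -3 + \left(U + 35 I\right) = -3 + U + 35 I$)
$\sqrt{d{\left(-17,46 \right)} + v{\left(42,13 \right)}} = \sqrt{\left(-17 + 46\right) + \left(-3 + 42 + 35 \cdot 13\right)} = \sqrt{29 + \left(-3 + 42 + 455\right)} = \sqrt{29 + 494} = \sqrt{523}$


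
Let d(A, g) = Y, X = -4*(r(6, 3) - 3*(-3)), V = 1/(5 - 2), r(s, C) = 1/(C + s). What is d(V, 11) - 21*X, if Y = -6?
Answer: 2278/3 ≈ 759.33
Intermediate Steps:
V = ⅓ (V = 1/3 = ⅓ ≈ 0.33333)
X = -328/9 (X = -4*(1/(3 + 6) - 3*(-3)) = -4*(1/9 + 9) = -4*(⅑ + 9) = -4*82/9 = -328/9 ≈ -36.444)
d(A, g) = -6
d(V, 11) - 21*X = -6 - 21*(-328/9) = -6 + 2296/3 = 2278/3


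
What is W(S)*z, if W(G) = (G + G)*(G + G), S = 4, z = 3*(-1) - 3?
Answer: -384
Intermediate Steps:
z = -6 (z = -3 - 3 = -6)
W(G) = 4*G² (W(G) = (2*G)*(2*G) = 4*G²)
W(S)*z = (4*4²)*(-6) = (4*16)*(-6) = 64*(-6) = -384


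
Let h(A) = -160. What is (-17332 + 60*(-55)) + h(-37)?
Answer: -20792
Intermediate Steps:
(-17332 + 60*(-55)) + h(-37) = (-17332 + 60*(-55)) - 160 = (-17332 - 3300) - 160 = -20632 - 160 = -20792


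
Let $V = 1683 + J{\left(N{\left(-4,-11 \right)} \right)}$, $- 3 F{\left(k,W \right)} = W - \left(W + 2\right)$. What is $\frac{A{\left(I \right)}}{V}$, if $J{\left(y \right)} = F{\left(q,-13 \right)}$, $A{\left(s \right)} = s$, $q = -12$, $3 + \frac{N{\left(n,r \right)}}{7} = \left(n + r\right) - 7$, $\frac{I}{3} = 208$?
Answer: $\frac{1872}{5051} \approx 0.37062$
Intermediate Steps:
$I = 624$ ($I = 3 \cdot 208 = 624$)
$N{\left(n,r \right)} = -70 + 7 n + 7 r$ ($N{\left(n,r \right)} = -21 + 7 \left(\left(n + r\right) - 7\right) = -21 + 7 \left(-7 + n + r\right) = -21 + \left(-49 + 7 n + 7 r\right) = -70 + 7 n + 7 r$)
$F{\left(k,W \right)} = \frac{2}{3}$ ($F{\left(k,W \right)} = - \frac{W - \left(W + 2\right)}{3} = - \frac{W - \left(2 + W\right)}{3} = \left(- \frac{1}{3}\right) \left(-2\right) = \frac{2}{3}$)
$J{\left(y \right)} = \frac{2}{3}$
$V = \frac{5051}{3}$ ($V = 1683 + \frac{2}{3} = \frac{5051}{3} \approx 1683.7$)
$\frac{A{\left(I \right)}}{V} = \frac{624}{\frac{5051}{3}} = 624 \cdot \frac{3}{5051} = \frac{1872}{5051}$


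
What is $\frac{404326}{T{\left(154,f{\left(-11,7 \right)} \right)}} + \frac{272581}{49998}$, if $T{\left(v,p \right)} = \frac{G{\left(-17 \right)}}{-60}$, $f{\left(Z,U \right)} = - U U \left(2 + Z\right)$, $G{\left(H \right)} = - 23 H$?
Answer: $- \frac{1212822901709}{19549218} \approx -62039.0$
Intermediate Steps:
$f{\left(Z,U \right)} = - U^{2} \left(2 + Z\right)$
$T{\left(v,p \right)} = - \frac{391}{60}$ ($T{\left(v,p \right)} = \frac{\left(-23\right) \left(-17\right)}{-60} = 391 \left(- \frac{1}{60}\right) = - \frac{391}{60}$)
$\frac{404326}{T{\left(154,f{\left(-11,7 \right)} \right)}} + \frac{272581}{49998} = \frac{404326}{- \frac{391}{60}} + \frac{272581}{49998} = 404326 \left(- \frac{60}{391}\right) + 272581 \cdot \frac{1}{49998} = - \frac{24259560}{391} + \frac{272581}{49998} = - \frac{1212822901709}{19549218}$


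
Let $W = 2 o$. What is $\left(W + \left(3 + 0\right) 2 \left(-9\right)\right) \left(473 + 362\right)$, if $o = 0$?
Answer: $-45090$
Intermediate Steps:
$W = 0$ ($W = 2 \cdot 0 = 0$)
$\left(W + \left(3 + 0\right) 2 \left(-9\right)\right) \left(473 + 362\right) = \left(0 + \left(3 + 0\right) 2 \left(-9\right)\right) \left(473 + 362\right) = \left(0 + 3 \cdot 2 \left(-9\right)\right) 835 = \left(0 + 6 \left(-9\right)\right) 835 = \left(0 - 54\right) 835 = \left(-54\right) 835 = -45090$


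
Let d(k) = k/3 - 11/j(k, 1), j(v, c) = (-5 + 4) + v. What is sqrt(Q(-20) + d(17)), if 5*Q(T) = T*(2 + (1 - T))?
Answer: I*sqrt(12531)/12 ≈ 9.3285*I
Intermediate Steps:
j(v, c) = -1 + v
Q(T) = T*(3 - T)/5 (Q(T) = (T*(2 + (1 - T)))/5 = (T*(3 - T))/5 = T*(3 - T)/5)
d(k) = -11/(-1 + k) + k/3 (d(k) = k/3 - 11/(-1 + k) = -11/(-1 + k) + k/3)
sqrt(Q(-20) + d(17)) = sqrt((1/5)*(-20)*(3 - 1*(-20)) + (-33 + 17*(-1 + 17))/(3*(-1 + 17))) = sqrt((1/5)*(-20)*(3 + 20) + (1/3)*(-33 + 17*16)/16) = sqrt((1/5)*(-20)*23 + (1/3)*(1/16)*(-33 + 272)) = sqrt(-92 + (1/3)*(1/16)*239) = sqrt(-92 + 239/48) = sqrt(-4177/48) = I*sqrt(12531)/12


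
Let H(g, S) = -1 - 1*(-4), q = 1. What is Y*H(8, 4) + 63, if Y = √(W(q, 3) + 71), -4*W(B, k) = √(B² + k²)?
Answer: 63 + 3*√(284 - √10)/2 ≈ 88.137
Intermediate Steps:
H(g, S) = 3 (H(g, S) = -1 + 4 = 3)
W(B, k) = -√(B² + k²)/4
Y = √(71 - √10/4) (Y = √(-√(1² + 3²)/4 + 71) = √(-√(1 + 9)/4 + 71) = √(-√10/4 + 71) = √(71 - √10/4) ≈ 8.3791)
Y*H(8, 4) + 63 = (√(284 - √10)/2)*3 + 63 = 3*√(284 - √10)/2 + 63 = 63 + 3*√(284 - √10)/2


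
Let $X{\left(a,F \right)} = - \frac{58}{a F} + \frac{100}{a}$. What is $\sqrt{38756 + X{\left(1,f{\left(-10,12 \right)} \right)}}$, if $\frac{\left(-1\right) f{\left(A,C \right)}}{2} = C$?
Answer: $\frac{\sqrt{1398903}}{6} \approx 197.13$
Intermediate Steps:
$f{\left(A,C \right)} = - 2 C$
$X{\left(a,F \right)} = \frac{100}{a} - \frac{58}{F a}$ ($X{\left(a,F \right)} = - \frac{58}{F a} + \frac{100}{a} = \frac{100}{a} - \frac{58}{F a}$)
$\sqrt{38756 + X{\left(1,f{\left(-10,12 \right)} \right)}} = \sqrt{38756 + \frac{2 \left(-29 + 50 \left(\left(-2\right) 12\right)\right)}{\left(-2\right) 12 \cdot 1}} = \sqrt{38756 + 2 \frac{1}{-24} \cdot 1 \left(-29 + 50 \left(-24\right)\right)} = \sqrt{38756 + 2 \left(- \frac{1}{24}\right) 1 \left(-29 - 1200\right)} = \sqrt{38756 + 2 \left(- \frac{1}{24}\right) 1 \left(-1229\right)} = \sqrt{38756 + \frac{1229}{12}} = \sqrt{\frac{466301}{12}} = \frac{\sqrt{1398903}}{6}$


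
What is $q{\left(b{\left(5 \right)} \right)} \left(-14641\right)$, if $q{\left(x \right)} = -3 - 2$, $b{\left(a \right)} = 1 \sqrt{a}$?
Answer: $73205$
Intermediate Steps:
$b{\left(a \right)} = \sqrt{a}$
$q{\left(x \right)} = -5$ ($q{\left(x \right)} = -3 - 2 = -5$)
$q{\left(b{\left(5 \right)} \right)} \left(-14641\right) = \left(-5\right) \left(-14641\right) = 73205$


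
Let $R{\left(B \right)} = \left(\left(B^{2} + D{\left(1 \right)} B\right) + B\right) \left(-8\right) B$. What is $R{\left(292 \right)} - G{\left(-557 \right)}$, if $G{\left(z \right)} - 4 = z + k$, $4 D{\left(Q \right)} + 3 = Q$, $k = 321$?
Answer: $-199517528$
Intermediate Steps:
$D{\left(Q \right)} = - \frac{3}{4} + \frac{Q}{4}$
$R{\left(B \right)} = B \left(- 8 B^{2} - 4 B\right)$ ($R{\left(B \right)} = \left(\left(B^{2} + \left(- \frac{3}{4} + \frac{1}{4} \cdot 1\right) B\right) + B\right) \left(-8\right) B = \left(\left(B^{2} + \left(- \frac{3}{4} + \frac{1}{4}\right) B\right) + B\right) \left(-8\right) B = \left(\left(B^{2} - \frac{B}{2}\right) + B\right) \left(-8\right) B = \left(B^{2} + \frac{B}{2}\right) \left(-8\right) B = \left(- 8 B^{2} - 4 B\right) B = B \left(- 8 B^{2} - 4 B\right)$)
$G{\left(z \right)} = 325 + z$ ($G{\left(z \right)} = 4 + \left(z + 321\right) = 4 + \left(321 + z\right) = 325 + z$)
$R{\left(292 \right)} - G{\left(-557 \right)} = 292^{2} \left(-4 - 2336\right) - \left(325 - 557\right) = 85264 \left(-4 - 2336\right) - -232 = 85264 \left(-2340\right) + 232 = -199517760 + 232 = -199517528$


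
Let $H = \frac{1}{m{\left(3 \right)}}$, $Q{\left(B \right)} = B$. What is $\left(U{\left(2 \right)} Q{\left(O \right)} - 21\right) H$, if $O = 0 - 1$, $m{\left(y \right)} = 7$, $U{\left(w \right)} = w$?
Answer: $- \frac{23}{7} \approx -3.2857$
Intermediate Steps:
$O = -1$ ($O = 0 - 1 = -1$)
$H = \frac{1}{7} \approx 0.14286$
$\left(U{\left(2 \right)} Q{\left(O \right)} - 21\right) H = \left(2 \left(-1\right) - 21\right) \frac{1}{7} = \left(-2 - 21\right) \frac{1}{7} = \left(-23\right) \frac{1}{7} = - \frac{23}{7}$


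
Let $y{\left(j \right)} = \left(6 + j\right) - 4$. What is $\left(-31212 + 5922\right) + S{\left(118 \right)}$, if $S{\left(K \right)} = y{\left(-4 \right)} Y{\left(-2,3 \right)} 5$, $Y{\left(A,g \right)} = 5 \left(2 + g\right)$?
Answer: $-25540$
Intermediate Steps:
$Y{\left(A,g \right)} = 10 + 5 g$
$y{\left(j \right)} = 2 + j$
$S{\left(K \right)} = -250$ ($S{\left(K \right)} = \left(2 - 4\right) \left(10 + 5 \cdot 3\right) 5 = - 2 \left(10 + 15\right) 5 = \left(-2\right) 25 \cdot 5 = \left(-50\right) 5 = -250$)
$\left(-31212 + 5922\right) + S{\left(118 \right)} = \left(-31212 + 5922\right) - 250 = -25290 - 250 = -25540$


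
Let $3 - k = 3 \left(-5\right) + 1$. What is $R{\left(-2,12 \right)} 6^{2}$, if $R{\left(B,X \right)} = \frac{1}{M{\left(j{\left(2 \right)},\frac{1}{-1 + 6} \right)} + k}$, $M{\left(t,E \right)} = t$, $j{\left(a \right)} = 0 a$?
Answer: $\frac{36}{17} \approx 2.1176$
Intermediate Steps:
$j{\left(a \right)} = 0$
$k = 17$ ($k = 3 - \left(3 \left(-5\right) + 1\right) = 3 - \left(-15 + 1\right) = 3 - -14 = 3 + 14 = 17$)
$R{\left(B,X \right)} = \frac{1}{17}$ ($R{\left(B,X \right)} = \frac{1}{0 + 17} = \frac{1}{17}$)
$R{\left(-2,12 \right)} 6^{2} = \frac{6^{2}}{17} = \frac{1}{17} \cdot 36 = \frac{36}{17}$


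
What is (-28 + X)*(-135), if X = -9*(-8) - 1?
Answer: -5805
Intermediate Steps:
X = 71 (X = 72 - 1 = 71)
(-28 + X)*(-135) = (-28 + 71)*(-135) = 43*(-135) = -5805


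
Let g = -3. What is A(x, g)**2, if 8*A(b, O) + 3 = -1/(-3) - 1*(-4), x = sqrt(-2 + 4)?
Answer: 1/36 ≈ 0.027778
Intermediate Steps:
x = sqrt(2) ≈ 1.4142
A(b, O) = 1/6 (A(b, O) = -3/8 + (-1/(-3) - 1*(-4))/8 = -3/8 + (-1*(-1/3) + 4)/8 = -3/8 + (1/3 + 4)/8 = -3/8 + (1/8)*(13/3) = -3/8 + 13/24 = 1/6)
A(x, g)**2 = (1/6)**2 = 1/36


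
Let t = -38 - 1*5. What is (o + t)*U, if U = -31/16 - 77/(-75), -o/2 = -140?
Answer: -86347/400 ≈ -215.87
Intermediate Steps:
o = 280 (o = -2*(-140) = 280)
t = -43 (t = -38 - 5 = -43)
U = -1093/1200 (U = -31*1/16 - 77*(-1/75) = -31/16 + 77/75 = -1093/1200 ≈ -0.91083)
(o + t)*U = (280 - 43)*(-1093/1200) = 237*(-1093/1200) = -86347/400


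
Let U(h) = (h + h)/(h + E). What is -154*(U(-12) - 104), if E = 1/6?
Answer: 1114960/71 ≈ 15704.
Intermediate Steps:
E = ⅙ ≈ 0.16667
U(h) = 2*h/(⅙ + h) (U(h) = (h + h)/(h + ⅙) = (2*h)/(⅙ + h) = 2*h/(⅙ + h))
-154*(U(-12) - 104) = -154*(12*(-12)/(1 + 6*(-12)) - 104) = -154*(12*(-12)/(1 - 72) - 104) = -154*(12*(-12)/(-71) - 104) = -154*(12*(-12)*(-1/71) - 104) = -154*(144/71 - 104) = -154*(-7240/71) = 1114960/71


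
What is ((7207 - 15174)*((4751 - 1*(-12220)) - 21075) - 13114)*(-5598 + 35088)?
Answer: 963835058460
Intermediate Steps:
((7207 - 15174)*((4751 - 1*(-12220)) - 21075) - 13114)*(-5598 + 35088) = (-7967*((4751 + 12220) - 21075) - 13114)*29490 = (-7967*(16971 - 21075) - 13114)*29490 = (-7967*(-4104) - 13114)*29490 = (32696568 - 13114)*29490 = 32683454*29490 = 963835058460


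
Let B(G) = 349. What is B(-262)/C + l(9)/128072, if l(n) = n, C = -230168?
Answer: -2664101/1842379756 ≈ -0.0014460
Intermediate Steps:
B(-262)/C + l(9)/128072 = 349/(-230168) + 9/128072 = 349*(-1/230168) + 9*(1/128072) = -349/230168 + 9/128072 = -2664101/1842379756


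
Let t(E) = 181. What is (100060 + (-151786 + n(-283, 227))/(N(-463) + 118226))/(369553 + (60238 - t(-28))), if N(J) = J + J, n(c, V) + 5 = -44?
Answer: 2347377233/10078650600 ≈ 0.23291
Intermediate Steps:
n(c, V) = -49 (n(c, V) = -5 - 44 = -49)
N(J) = 2*J
(100060 + (-151786 + n(-283, 227))/(N(-463) + 118226))/(369553 + (60238 - t(-28))) = (100060 + (-151786 - 49)/(2*(-463) + 118226))/(369553 + (60238 - 1*181)) = (100060 - 151835/(-926 + 118226))/(369553 + (60238 - 181)) = (100060 - 151835/117300)/(369553 + 60057) = (100060 - 151835*1/117300)/429610 = (100060 - 30367/23460)*(1/429610) = (2347377233/23460)*(1/429610) = 2347377233/10078650600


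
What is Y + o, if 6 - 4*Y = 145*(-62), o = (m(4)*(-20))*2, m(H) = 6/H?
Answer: 2189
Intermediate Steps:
o = -60 (o = ((6/4)*(-20))*2 = ((6*(1/4))*(-20))*2 = ((3/2)*(-20))*2 = -30*2 = -60)
Y = 2249 (Y = 3/2 - 145*(-62)/4 = 3/2 - 1/4*(-8990) = 3/2 + 4495/2 = 2249)
Y + o = 2249 - 60 = 2189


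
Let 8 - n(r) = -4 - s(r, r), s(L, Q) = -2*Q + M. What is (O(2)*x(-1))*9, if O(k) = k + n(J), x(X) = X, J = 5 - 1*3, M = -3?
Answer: -63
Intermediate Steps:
s(L, Q) = -3 - 2*Q (s(L, Q) = -2*Q - 3 = -3 - 2*Q)
J = 2 (J = 5 - 3 = 2)
n(r) = 9 - 2*r (n(r) = 8 - (-4 - (-3 - 2*r)) = 8 - (-4 + (3 + 2*r)) = 8 - (-1 + 2*r) = 8 + (1 - 2*r) = 9 - 2*r)
O(k) = 5 + k (O(k) = k + (9 - 2*2) = k + (9 - 4) = k + 5 = 5 + k)
(O(2)*x(-1))*9 = ((5 + 2)*(-1))*9 = (7*(-1))*9 = -7*9 = -63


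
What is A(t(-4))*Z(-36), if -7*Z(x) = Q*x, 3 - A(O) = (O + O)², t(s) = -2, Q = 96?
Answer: -44928/7 ≈ -6418.3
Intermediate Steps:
A(O) = 3 - 4*O² (A(O) = 3 - (O + O)² = 3 - (2*O)² = 3 - 4*O²)
Z(x) = -96*x/7
A(t(-4))*Z(-36) = (3 - 4*(-2)²)*(-96/7*(-36)) = (3 - 4*4)*(3456/7) = (3 - 16)*(3456/7) = -13*3456/7 = -44928/7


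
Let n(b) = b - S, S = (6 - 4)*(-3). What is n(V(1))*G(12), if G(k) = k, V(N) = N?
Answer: 84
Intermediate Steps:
S = -6 (S = 2*(-3) = -6)
n(b) = 6 + b (n(b) = b - 1*(-6) = b + 6 = 6 + b)
n(V(1))*G(12) = (6 + 1)*12 = 7*12 = 84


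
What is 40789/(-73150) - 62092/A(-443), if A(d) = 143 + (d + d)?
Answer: 644531939/7764350 ≈ 83.012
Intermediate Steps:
A(d) = 143 + 2*d
40789/(-73150) - 62092/A(-443) = 40789/(-73150) - 62092/(143 + 2*(-443)) = 40789*(-1/73150) - 62092/(143 - 886) = -5827/10450 - 62092/(-743) = -5827/10450 - 62092*(-1/743) = -5827/10450 + 62092/743 = 644531939/7764350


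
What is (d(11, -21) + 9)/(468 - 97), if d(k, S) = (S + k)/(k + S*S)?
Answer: 2029/83846 ≈ 0.024199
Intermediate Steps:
d(k, S) = (S + k)/(k + S²)
(d(11, -21) + 9)/(468 - 97) = ((-21 + 11)/(11 + (-21)²) + 9)/(468 - 97) = (-10/(11 + 441) + 9)/371 = (-10/452 + 9)*(1/371) = ((1/452)*(-10) + 9)*(1/371) = (-5/226 + 9)*(1/371) = (2029/226)*(1/371) = 2029/83846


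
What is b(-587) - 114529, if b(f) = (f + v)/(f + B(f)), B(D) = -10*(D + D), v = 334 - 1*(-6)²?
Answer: -1277342226/11153 ≈ -1.1453e+5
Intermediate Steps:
v = 298 (v = 334 - 1*36 = 334 - 36 = 298)
B(D) = -20*D
b(f) = -(298 + f)/(19*f) (b(f) = (f + 298)/(f - 20*f) = (298 + f)/((-19*f)) = (298 + f)*(-1/(19*f)) = -(298 + f)/(19*f))
b(-587) - 114529 = (1/19)*(-298 - 1*(-587))/(-587) - 114529 = (1/19)*(-1/587)*(-298 + 587) - 114529 = (1/19)*(-1/587)*289 - 114529 = -289/11153 - 114529 = -1277342226/11153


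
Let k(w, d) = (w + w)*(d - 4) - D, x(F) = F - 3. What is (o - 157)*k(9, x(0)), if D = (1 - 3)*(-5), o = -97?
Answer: 34544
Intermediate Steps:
x(F) = -3 + F
D = 10 (D = -2*(-5) = 10)
k(w, d) = -10 + 2*w*(-4 + d) (k(w, d) = (w + w)*(d - 4) - 1*10 = (2*w)*(-4 + d) - 10 = 2*w*(-4 + d) - 10 = -10 + 2*w*(-4 + d))
(o - 157)*k(9, x(0)) = (-97 - 157)*(-10 - 8*9 + 2*(-3 + 0)*9) = -254*(-10 - 72 + 2*(-3)*9) = -254*(-10 - 72 - 54) = -254*(-136) = 34544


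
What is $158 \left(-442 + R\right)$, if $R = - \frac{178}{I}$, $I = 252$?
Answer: $- \frac{4406699}{63} \approx -69948.0$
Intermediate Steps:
$R = - \frac{89}{126}$ ($R = - \frac{178}{252} = \left(-178\right) \frac{1}{252} = - \frac{89}{126} \approx -0.70635$)
$158 \left(-442 + R\right) = 158 \left(-442 - \frac{89}{126}\right) = 158 \left(- \frac{55781}{126}\right) = - \frac{4406699}{63}$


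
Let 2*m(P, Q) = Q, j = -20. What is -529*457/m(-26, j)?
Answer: 241753/10 ≈ 24175.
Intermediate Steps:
m(P, Q) = Q/2
-529*457/m(-26, j) = -529/(((½)*(-20))/457) = -529/((-10*1/457)) = -529/(-10/457) = -529*(-457/10) = 241753/10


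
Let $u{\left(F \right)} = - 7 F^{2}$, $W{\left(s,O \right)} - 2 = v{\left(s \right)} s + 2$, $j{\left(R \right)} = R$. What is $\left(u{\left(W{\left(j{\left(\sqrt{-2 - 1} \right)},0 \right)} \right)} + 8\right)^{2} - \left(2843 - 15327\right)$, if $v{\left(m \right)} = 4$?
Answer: $-84220 - 103936 i \sqrt{3} \approx -84220.0 - 1.8002 \cdot 10^{5} i$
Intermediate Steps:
$W{\left(s,O \right)} = 4 + 4 s$ ($W{\left(s,O \right)} = 2 + \left(4 s + 2\right) = 2 + \left(2 + 4 s\right) = 4 + 4 s$)
$\left(u{\left(W{\left(j{\left(\sqrt{-2 - 1} \right)},0 \right)} \right)} + 8\right)^{2} - \left(2843 - 15327\right) = \left(- 7 \left(4 + 4 \sqrt{-2 - 1}\right)^{2} + 8\right)^{2} - \left(2843 - 15327\right) = \left(- 7 \left(4 + 4 \sqrt{-3}\right)^{2} + 8\right)^{2} - -12484 = \left(- 7 \left(4 + 4 i \sqrt{3}\right)^{2} + 8\right)^{2} + 12484 = \left(8 - 7 \left(4 + 4 i \sqrt{3}\right)^{2}\right)^{2} + 12484 = 12484 + \left(8 - 7 \left(4 + 4 i \sqrt{3}\right)^{2}\right)^{2}$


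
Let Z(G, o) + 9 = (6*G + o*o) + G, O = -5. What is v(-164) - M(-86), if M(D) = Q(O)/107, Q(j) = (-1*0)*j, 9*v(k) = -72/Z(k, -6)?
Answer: 8/1121 ≈ 0.0071365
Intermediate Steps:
Z(G, o) = -9 + o² + 7*G (Z(G, o) = -9 + ((6*G + o*o) + G) = -9 + ((6*G + o²) + G) = -9 + ((o² + 6*G) + G) = -9 + (o² + 7*G) = -9 + o² + 7*G)
v(k) = -8/(27 + 7*k) (v(k) = (-72/(-9 + (-6)² + 7*k))/9 = (-72/(-9 + 36 + 7*k))/9 = (-72/(27 + 7*k))/9 = -8/(27 + 7*k))
Q(j) = 0 (Q(j) = 0*j = 0)
M(D) = 0 (M(D) = 0/107 = 0*(1/107) = 0)
v(-164) - M(-86) = -8/(27 + 7*(-164)) - 1*0 = -8/(27 - 1148) + 0 = -8/(-1121) + 0 = -8*(-1/1121) + 0 = 8/1121 + 0 = 8/1121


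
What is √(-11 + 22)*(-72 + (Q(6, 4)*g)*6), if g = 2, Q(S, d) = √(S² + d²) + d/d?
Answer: -60*√11 + 24*√143 ≈ 88.001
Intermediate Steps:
Q(S, d) = 1 + √(S² + d²) (Q(S, d) = √(S² + d²) + 1 = 1 + √(S² + d²))
√(-11 + 22)*(-72 + (Q(6, 4)*g)*6) = √(-11 + 22)*(-72 + ((1 + √(6² + 4²))*2)*6) = √11*(-72 + ((1 + √(36 + 16))*2)*6) = √11*(-72 + ((1 + √52)*2)*6) = √11*(-72 + ((1 + 2*√13)*2)*6) = √11*(-72 + (2 + 4*√13)*6) = √11*(-72 + (12 + 24*√13)) = √11*(-60 + 24*√13)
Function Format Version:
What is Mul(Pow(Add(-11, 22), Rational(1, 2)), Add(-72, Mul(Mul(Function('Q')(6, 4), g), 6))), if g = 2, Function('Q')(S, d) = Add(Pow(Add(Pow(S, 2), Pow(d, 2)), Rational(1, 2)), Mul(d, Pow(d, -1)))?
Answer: Add(Mul(-60, Pow(11, Rational(1, 2))), Mul(24, Pow(143, Rational(1, 2)))) ≈ 88.001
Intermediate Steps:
Function('Q')(S, d) = Add(1, Pow(Add(Pow(S, 2), Pow(d, 2)), Rational(1, 2))) (Function('Q')(S, d) = Add(Pow(Add(Pow(S, 2), Pow(d, 2)), Rational(1, 2)), 1) = Add(1, Pow(Add(Pow(S, 2), Pow(d, 2)), Rational(1, 2))))
Mul(Pow(Add(-11, 22), Rational(1, 2)), Add(-72, Mul(Mul(Function('Q')(6, 4), g), 6))) = Mul(Pow(Add(-11, 22), Rational(1, 2)), Add(-72, Mul(Mul(Add(1, Pow(Add(Pow(6, 2), Pow(4, 2)), Rational(1, 2))), 2), 6))) = Mul(Pow(11, Rational(1, 2)), Add(-72, Mul(Mul(Add(1, Pow(Add(36, 16), Rational(1, 2))), 2), 6))) = Mul(Pow(11, Rational(1, 2)), Add(-72, Mul(Mul(Add(1, Pow(52, Rational(1, 2))), 2), 6))) = Mul(Pow(11, Rational(1, 2)), Add(-72, Mul(Mul(Add(1, Mul(2, Pow(13, Rational(1, 2)))), 2), 6))) = Mul(Pow(11, Rational(1, 2)), Add(-72, Mul(Add(2, Mul(4, Pow(13, Rational(1, 2)))), 6))) = Mul(Pow(11, Rational(1, 2)), Add(-72, Add(12, Mul(24, Pow(13, Rational(1, 2)))))) = Mul(Pow(11, Rational(1, 2)), Add(-60, Mul(24, Pow(13, Rational(1, 2)))))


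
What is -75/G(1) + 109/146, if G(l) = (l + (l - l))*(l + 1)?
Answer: -2683/73 ≈ -36.753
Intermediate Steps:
G(l) = l*(1 + l) (G(l) = (l + 0)*(1 + l) = l*(1 + l))
-75/G(1) + 109/146 = -75/(1 + 1) + 109/146 = -75/(1*2) + 109*(1/146) = -75/2 + 109/146 = -2683/73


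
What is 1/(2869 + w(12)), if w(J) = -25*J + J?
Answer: 1/2581 ≈ 0.00038745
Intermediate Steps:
w(J) = -24*J
1/(2869 + w(12)) = 1/(2869 - 24*12) = 1/(2869 - 288) = 1/2581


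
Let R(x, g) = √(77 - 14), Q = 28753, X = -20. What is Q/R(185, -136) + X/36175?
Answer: -4/7235 + 28753*√7/21 ≈ 3622.5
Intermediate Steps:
R(x, g) = 3*√7 (R(x, g) = √63 = 3*√7)
Q/R(185, -136) + X/36175 = 28753/((3*√7)) - 20/36175 = 28753*(√7/21) - 20*1/36175 = 28753*√7/21 - 4/7235 = -4/7235 + 28753*√7/21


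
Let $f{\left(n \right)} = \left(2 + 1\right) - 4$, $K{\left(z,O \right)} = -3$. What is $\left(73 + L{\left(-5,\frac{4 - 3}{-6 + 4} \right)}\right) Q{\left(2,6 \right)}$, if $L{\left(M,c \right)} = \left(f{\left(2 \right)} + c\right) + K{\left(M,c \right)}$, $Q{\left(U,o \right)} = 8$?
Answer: $548$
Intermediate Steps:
$f{\left(n \right)} = -1$ ($f{\left(n \right)} = 3 - 4 = -1$)
$L{\left(M,c \right)} = -4 + c$ ($L{\left(M,c \right)} = \left(-1 + c\right) - 3 = -4 + c$)
$\left(73 + L{\left(-5,\frac{4 - 3}{-6 + 4} \right)}\right) Q{\left(2,6 \right)} = \left(73 - \left(4 - \frac{4 - 3}{-6 + 4}\right)\right) 8 = \left(73 - \left(4 - \frac{1}{-2}\right)\right) 8 = \left(73 + \left(-4 + 1 \left(- \frac{1}{2}\right)\right)\right) 8 = \left(73 - \frac{9}{2}\right) 8 = \frac{137}{2} \cdot 8 = 548$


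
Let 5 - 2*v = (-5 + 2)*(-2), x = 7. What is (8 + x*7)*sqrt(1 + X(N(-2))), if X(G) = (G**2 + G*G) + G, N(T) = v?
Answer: 57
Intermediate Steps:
v = -1/2 (v = 5/2 - (-5 + 2)*(-2)/2 = 5/2 - (-3)*(-2)/2 = 5/2 - 1/2*6 = 5/2 - 3 = -1/2 ≈ -0.50000)
N(T) = -1/2
X(G) = G + 2*G**2 (X(G) = (G**2 + G**2) + G = 2*G**2 + G = G + 2*G**2)
(8 + x*7)*sqrt(1 + X(N(-2))) = (8 + 7*7)*sqrt(1 - (1 + 2*(-1/2))/2) = (8 + 49)*sqrt(1 - (1 - 1)/2) = 57*sqrt(1 - 1/2*0) = 57*sqrt(1 + 0) = 57*sqrt(1) = 57*1 = 57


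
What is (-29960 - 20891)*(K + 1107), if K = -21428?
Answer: 1033343171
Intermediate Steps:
(-29960 - 20891)*(K + 1107) = (-29960 - 20891)*(-21428 + 1107) = -50851*(-20321) = 1033343171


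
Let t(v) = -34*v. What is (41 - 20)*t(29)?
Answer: -20706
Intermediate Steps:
(41 - 20)*t(29) = (41 - 20)*(-34*29) = 21*(-986) = -20706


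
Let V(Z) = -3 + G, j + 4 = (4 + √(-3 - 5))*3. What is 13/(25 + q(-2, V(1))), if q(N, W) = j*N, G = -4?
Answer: 13/41 + 52*I*√2/123 ≈ 0.31707 + 0.59788*I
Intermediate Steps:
j = 8 + 6*I*√2 (j = -4 + (4 + √(-3 - 5))*3 = -4 + (4 + √(-8))*3 = -4 + (4 + 2*I*√2)*3 = -4 + (12 + 6*I*√2) = 8 + 6*I*√2 ≈ 8.0 + 8.4853*I)
V(Z) = -7 (V(Z) = -3 - 4 = -7)
q(N, W) = N*(8 + 6*I*√2) (q(N, W) = (8 + 6*I*√2)*N = N*(8 + 6*I*√2))
13/(25 + q(-2, V(1))) = 13/(25 + 2*(-2)*(4 + 3*I*√2)) = 13/(25 + (-16 - 12*I*√2)) = 13/(9 - 12*I*√2)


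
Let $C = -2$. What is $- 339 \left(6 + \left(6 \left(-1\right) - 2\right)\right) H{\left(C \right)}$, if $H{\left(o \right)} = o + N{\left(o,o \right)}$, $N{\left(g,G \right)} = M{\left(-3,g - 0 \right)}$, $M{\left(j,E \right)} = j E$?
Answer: $2712$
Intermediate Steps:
$M{\left(j,E \right)} = E j$
$N{\left(g,G \right)} = - 3 g$ ($N{\left(g,G \right)} = \left(g - 0\right) \left(-3\right) = \left(g + 0\right) \left(-3\right) = g \left(-3\right) = - 3 g$)
$H{\left(o \right)} = - 2 o$ ($H{\left(o \right)} = o - 3 o = - 2 o$)
$- 339 \left(6 + \left(6 \left(-1\right) - 2\right)\right) H{\left(C \right)} = - 339 \left(6 + \left(6 \left(-1\right) - 2\right)\right) \left(\left(-2\right) \left(-2\right)\right) = - 339 \left(6 - 8\right) 4 = - 339 \left(\left(-2\right) 4\right) = \left(-339\right) \left(-8\right) = 2712$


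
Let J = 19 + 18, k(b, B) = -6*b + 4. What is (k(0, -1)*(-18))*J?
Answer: -2664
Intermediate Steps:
k(b, B) = 4 - 6*b
J = 37
(k(0, -1)*(-18))*J = ((4 - 6*0)*(-18))*37 = ((4 + 0)*(-18))*37 = (4*(-18))*37 = -72*37 = -2664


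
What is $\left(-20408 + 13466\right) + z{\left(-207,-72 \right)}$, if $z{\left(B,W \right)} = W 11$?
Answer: $-7734$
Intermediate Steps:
$z{\left(B,W \right)} = 11 W$
$\left(-20408 + 13466\right) + z{\left(-207,-72 \right)} = \left(-20408 + 13466\right) + 11 \left(-72\right) = -6942 - 792 = -7734$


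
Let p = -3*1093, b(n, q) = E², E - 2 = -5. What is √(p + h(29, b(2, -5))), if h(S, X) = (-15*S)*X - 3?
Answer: I*√7197 ≈ 84.835*I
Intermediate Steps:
E = -3 (E = 2 - 5 = -3)
b(n, q) = 9 (b(n, q) = (-3)² = 9)
h(S, X) = -3 - 15*S*X (h(S, X) = -15*S*X - 3 = -3 - 15*S*X)
p = -3279
√(p + h(29, b(2, -5))) = √(-3279 + (-3 - 15*29*9)) = √(-3279 + (-3 - 3915)) = √(-3279 - 3918) = √(-7197) = I*√7197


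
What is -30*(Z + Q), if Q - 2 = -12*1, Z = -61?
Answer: 2130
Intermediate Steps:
Q = -10 (Q = 2 - 12*1 = 2 - 12 = -10)
-30*(Z + Q) = -30*(-61 - 10) = -30*(-71) = 2130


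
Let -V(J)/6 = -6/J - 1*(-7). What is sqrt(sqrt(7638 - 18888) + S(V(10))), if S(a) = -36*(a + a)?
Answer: sqrt(69120 + 1875*I*sqrt(2))/5 ≈ 52.591 + 1.0084*I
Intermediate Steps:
V(J) = -42 + 36/J (V(J) = -6*(-6/J - 1*(-7)) = -6*(-6/J + 7) = -6*(7 - 6/J) = -42 + 36/J)
S(a) = -72*a
sqrt(sqrt(7638 - 18888) + S(V(10))) = sqrt(sqrt(7638 - 18888) - 72*(-42 + 36/10)) = sqrt(sqrt(-11250) - 72*(-42 + 36*(1/10))) = sqrt(75*I*sqrt(2) - 72*(-42 + 18/5)) = sqrt(75*I*sqrt(2) - 72*(-192/5)) = sqrt(75*I*sqrt(2) + 13824/5) = sqrt(13824/5 + 75*I*sqrt(2))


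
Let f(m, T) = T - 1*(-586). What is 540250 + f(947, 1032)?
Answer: 541868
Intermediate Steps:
f(m, T) = 586 + T (f(m, T) = T + 586 = 586 + T)
540250 + f(947, 1032) = 540250 + (586 + 1032) = 540250 + 1618 = 541868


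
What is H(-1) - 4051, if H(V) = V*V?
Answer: -4050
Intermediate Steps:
H(V) = V²
H(-1) - 4051 = (-1)² - 4051 = 1 - 4051 = -4050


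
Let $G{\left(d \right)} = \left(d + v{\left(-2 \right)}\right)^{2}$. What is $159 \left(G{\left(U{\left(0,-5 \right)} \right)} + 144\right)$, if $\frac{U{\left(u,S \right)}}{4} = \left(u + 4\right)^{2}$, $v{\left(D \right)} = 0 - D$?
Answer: $715500$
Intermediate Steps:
$v{\left(D \right)} = - D$
$U{\left(u,S \right)} = 4 \left(4 + u\right)^{2}$ ($U{\left(u,S \right)} = 4 \left(u + 4\right)^{2} = 4 \left(4 + u\right)^{2}$)
$G{\left(d \right)} = \left(2 + d\right)^{2}$ ($G{\left(d \right)} = \left(d - -2\right)^{2} = \left(d + 2\right)^{2} = \left(2 + d\right)^{2}$)
$159 \left(G{\left(U{\left(0,-5 \right)} \right)} + 144\right) = 159 \left(\left(2 + 4 \left(4 + 0\right)^{2}\right)^{2} + 144\right) = 159 \left(\left(2 + 4 \cdot 4^{2}\right)^{2} + 144\right) = 159 \left(\left(2 + 4 \cdot 16\right)^{2} + 144\right) = 159 \left(\left(2 + 64\right)^{2} + 144\right) = 159 \left(66^{2} + 144\right) = 159 \left(4356 + 144\right) = 159 \cdot 4500 = 715500$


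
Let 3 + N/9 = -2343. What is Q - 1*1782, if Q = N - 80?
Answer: -22976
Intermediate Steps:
N = -21114 (N = -27 + 9*(-2343) = -27 - 21087 = -21114)
Q = -21194 (Q = -21114 - 80 = -21194)
Q - 1*1782 = -21194 - 1*1782 = -21194 - 1782 = -22976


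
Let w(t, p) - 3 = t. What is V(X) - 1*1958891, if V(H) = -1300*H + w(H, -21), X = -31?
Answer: -1918619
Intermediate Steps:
w(t, p) = 3 + t
V(H) = 3 - 1299*H (V(H) = -1300*H + (3 + H) = 3 - 1299*H)
V(X) - 1*1958891 = (3 - 1299*(-31)) - 1*1958891 = (3 + 40269) - 1958891 = 40272 - 1958891 = -1918619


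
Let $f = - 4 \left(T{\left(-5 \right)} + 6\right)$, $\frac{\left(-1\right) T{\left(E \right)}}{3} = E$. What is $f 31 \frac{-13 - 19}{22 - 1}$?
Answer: $3968$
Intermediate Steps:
$T{\left(E \right)} = - 3 E$
$f = -84$ ($f = - 4 \left(\left(-3\right) \left(-5\right) + 6\right) = - 4 \left(15 + 6\right) = \left(-4\right) 21 = -84$)
$f 31 \frac{-13 - 19}{22 - 1} = \left(-84\right) 31 \frac{-13 - 19}{22 - 1} = - 2604 \left(- \frac{32}{22 - 1}\right) = - 2604 \left(- \frac{32}{21}\right) = - 2604 \left(\left(-32\right) \frac{1}{21}\right) = \left(-2604\right) \left(- \frac{32}{21}\right) = 3968$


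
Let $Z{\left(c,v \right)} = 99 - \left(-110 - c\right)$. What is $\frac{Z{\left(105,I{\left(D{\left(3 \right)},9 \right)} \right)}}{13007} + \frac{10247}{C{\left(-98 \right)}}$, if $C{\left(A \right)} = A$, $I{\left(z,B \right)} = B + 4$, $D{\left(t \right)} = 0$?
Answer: $- \frac{133251957}{1274686} \approx -104.54$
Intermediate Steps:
$I{\left(z,B \right)} = 4 + B$
$Z{\left(c,v \right)} = 209 + c$ ($Z{\left(c,v \right)} = 99 + \left(110 + c\right) = 209 + c$)
$\frac{Z{\left(105,I{\left(D{\left(3 \right)},9 \right)} \right)}}{13007} + \frac{10247}{C{\left(-98 \right)}} = \frac{209 + 105}{13007} + \frac{10247}{-98} = 314 \cdot \frac{1}{13007} + 10247 \left(- \frac{1}{98}\right) = \frac{314}{13007} - \frac{10247}{98} = - \frac{133251957}{1274686}$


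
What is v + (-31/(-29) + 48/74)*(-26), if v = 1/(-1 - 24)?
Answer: -1199023/26825 ≈ -44.698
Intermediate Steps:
v = -1/25 (v = 1/(-25) = -1/25 ≈ -0.040000)
v + (-31/(-29) + 48/74)*(-26) = -1/25 + (-31/(-29) + 48/74)*(-26) = -1/25 + (-31*(-1/29) + 48*(1/74))*(-26) = -1/25 + (31/29 + 24/37)*(-26) = -1/25 + (1843/1073)*(-26) = -1/25 - 47918/1073 = -1199023/26825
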